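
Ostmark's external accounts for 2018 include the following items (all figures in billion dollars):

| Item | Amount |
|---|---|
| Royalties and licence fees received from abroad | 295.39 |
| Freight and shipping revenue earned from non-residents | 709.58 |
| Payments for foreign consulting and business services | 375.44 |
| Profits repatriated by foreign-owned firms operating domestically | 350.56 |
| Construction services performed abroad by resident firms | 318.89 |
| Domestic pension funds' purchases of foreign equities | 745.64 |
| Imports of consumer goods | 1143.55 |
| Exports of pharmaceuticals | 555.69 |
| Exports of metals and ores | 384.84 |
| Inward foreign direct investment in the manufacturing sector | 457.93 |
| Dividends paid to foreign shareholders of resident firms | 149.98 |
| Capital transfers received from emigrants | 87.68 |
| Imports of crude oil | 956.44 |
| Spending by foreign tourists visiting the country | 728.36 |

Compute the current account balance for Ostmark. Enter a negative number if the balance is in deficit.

16.78

Goods: -956.44 - 1143.55 + 384.84 + 555.69 = -1159.46
Services: 728.36 + 709.58 + 318.89 - 375.44 + 295.39 = 1676.78
Primary income: -149.98 - 350.56 = -500.54
Current account = (-1159.46) + 1676.78 + (-500.54) = 16.78
(Excluded from the current account — financial account: domestic pension funds' purchases of foreign equities 745.64, inward foreign direct investment in the manufacturing sector 457.93; capital account: capital transfers received from emigrants 87.68.)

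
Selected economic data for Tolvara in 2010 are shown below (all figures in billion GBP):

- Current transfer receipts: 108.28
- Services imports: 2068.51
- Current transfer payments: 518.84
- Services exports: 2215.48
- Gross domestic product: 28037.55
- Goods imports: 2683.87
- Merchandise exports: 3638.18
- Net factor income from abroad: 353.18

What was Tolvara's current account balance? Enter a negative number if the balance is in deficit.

Goods balance = 3638.18 - 2683.87 = 954.31
Services balance = 2215.48 - 2068.51 = 146.97
Trade balance (goods + services) = 954.31 + 146.97 = 1101.28
Net primary income = 353.18
Net secondary income = 108.28 - 518.84 = -410.56
Current account = 1101.28 + 353.18 + (-410.56) = 1043.90

1043.90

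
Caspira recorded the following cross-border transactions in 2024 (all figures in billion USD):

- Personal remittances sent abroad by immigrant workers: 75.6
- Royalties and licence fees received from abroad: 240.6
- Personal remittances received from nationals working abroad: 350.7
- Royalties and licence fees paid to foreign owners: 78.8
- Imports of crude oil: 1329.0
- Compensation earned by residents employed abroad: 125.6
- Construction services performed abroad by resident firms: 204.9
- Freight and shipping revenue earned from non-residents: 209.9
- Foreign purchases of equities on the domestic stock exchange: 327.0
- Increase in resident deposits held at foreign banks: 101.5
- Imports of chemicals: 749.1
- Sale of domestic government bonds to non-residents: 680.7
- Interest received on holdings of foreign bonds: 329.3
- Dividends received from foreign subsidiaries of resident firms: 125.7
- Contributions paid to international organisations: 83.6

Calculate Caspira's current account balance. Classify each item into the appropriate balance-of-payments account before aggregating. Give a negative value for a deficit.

-729.4

Goods: -1329.0 - 749.1 = -2078.1
Services: 240.6 + 209.9 + 204.9 - 78.8 = 576.6
Primary income: 125.7 + 125.6 + 329.3 = 580.6
Secondary income: -83.6 - 75.6 + 350.7 = 191.5
Current account = (-2078.1) + 576.6 + 580.6 + 191.5 = -729.4
(Excluded from the current account — financial account: foreign purchases of equities on the domestic stock exchange 327.0, increase in resident deposits held at foreign banks 101.5, sale of domestic government bonds to non-residents 680.7.)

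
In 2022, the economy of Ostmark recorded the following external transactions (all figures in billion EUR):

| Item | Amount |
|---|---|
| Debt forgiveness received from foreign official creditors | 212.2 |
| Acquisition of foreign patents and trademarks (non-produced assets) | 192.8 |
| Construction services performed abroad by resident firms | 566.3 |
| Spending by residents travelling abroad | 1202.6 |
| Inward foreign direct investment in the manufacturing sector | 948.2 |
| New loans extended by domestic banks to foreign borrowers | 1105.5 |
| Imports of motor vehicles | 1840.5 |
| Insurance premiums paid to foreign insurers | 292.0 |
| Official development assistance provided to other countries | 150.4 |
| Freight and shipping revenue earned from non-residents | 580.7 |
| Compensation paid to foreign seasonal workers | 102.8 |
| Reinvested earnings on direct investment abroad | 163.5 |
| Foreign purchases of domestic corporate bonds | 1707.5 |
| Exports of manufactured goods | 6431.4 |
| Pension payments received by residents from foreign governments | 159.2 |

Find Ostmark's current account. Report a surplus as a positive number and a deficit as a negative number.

Goods: -1840.5 + 6431.4 = 4590.9
Services: 566.3 - 292.0 + 580.7 - 1202.6 = -347.6
Primary income: 163.5 - 102.8 = 60.7
Secondary income: -150.4 + 159.2 = 8.8
Current account = 4590.9 + (-347.6) + 60.7 + 8.8 = 4312.8
(Excluded from the current account — capital account: debt forgiveness received from foreign official creditors 212.2, acquisition of foreign patents and trademarks (non-produced assets) 192.8; financial account: inward foreign direct investment in the manufacturing sector 948.2, new loans extended by domestic banks to foreign borrowers 1105.5, foreign purchases of domestic corporate bonds 1707.5.)

4312.8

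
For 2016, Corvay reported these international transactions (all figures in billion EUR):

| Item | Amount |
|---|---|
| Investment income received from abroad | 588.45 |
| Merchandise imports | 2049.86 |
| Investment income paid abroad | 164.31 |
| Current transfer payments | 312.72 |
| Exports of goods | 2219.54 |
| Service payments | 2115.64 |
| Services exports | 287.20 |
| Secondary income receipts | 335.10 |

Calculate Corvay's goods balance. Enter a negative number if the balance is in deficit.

169.68

Goods balance = 2219.54 - 2049.86 = 169.68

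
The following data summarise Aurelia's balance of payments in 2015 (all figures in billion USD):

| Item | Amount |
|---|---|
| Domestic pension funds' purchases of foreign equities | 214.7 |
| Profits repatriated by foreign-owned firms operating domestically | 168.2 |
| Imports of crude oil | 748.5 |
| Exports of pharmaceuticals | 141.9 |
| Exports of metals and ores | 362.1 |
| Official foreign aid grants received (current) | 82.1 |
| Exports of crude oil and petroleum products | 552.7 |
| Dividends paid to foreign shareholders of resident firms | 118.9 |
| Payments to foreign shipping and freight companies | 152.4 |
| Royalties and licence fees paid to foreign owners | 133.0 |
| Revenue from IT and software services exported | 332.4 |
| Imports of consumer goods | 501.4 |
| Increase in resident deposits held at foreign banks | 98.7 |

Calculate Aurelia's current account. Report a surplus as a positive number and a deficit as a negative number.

-351.2

Goods: 362.1 - 501.4 - 748.5 + 552.7 + 141.9 = -193.2
Services: 332.4 - 152.4 - 133.0 = 47.0
Primary income: -118.9 - 168.2 = -287.1
Secondary income: 82.1
Current account = (-193.2) + 47.0 + (-287.1) + 82.1 = -351.2
(Excluded from the current account — financial account: domestic pension funds' purchases of foreign equities 214.7, increase in resident deposits held at foreign banks 98.7.)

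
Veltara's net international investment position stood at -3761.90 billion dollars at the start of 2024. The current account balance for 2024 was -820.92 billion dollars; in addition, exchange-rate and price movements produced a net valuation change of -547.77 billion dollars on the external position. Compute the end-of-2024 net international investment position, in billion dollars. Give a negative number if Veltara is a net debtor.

-5130.59

Change in NIIP = current account + net valuation change = -820.92 + (-547.77) = -1368.69
End-of-year NIIP = -3761.90 + (-1368.69) = -5130.59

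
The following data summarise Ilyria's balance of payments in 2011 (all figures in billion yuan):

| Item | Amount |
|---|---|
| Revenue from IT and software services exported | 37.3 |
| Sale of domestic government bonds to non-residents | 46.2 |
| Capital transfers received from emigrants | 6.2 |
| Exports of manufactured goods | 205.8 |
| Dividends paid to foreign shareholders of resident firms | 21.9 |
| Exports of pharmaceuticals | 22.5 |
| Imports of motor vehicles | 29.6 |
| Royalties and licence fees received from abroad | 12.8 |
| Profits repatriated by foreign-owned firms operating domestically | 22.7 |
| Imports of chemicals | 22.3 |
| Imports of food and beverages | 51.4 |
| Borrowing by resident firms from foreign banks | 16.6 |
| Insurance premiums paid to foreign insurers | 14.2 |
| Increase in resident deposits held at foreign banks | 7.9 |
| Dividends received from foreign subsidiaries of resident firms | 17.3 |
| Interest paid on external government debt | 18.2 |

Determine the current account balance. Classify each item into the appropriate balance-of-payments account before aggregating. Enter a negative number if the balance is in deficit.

Goods: 205.8 - 51.4 - 29.6 - 22.3 + 22.5 = 125.0
Services: 12.8 + 37.3 - 14.2 = 35.9
Primary income: -18.2 - 22.7 + 17.3 - 21.9 = -45.5
Current account = 125.0 + 35.9 + (-45.5) = 115.4
(Excluded from the current account — financial account: sale of domestic government bonds to non-residents 46.2, borrowing by resident firms from foreign banks 16.6, increase in resident deposits held at foreign banks 7.9; capital account: capital transfers received from emigrants 6.2.)

115.4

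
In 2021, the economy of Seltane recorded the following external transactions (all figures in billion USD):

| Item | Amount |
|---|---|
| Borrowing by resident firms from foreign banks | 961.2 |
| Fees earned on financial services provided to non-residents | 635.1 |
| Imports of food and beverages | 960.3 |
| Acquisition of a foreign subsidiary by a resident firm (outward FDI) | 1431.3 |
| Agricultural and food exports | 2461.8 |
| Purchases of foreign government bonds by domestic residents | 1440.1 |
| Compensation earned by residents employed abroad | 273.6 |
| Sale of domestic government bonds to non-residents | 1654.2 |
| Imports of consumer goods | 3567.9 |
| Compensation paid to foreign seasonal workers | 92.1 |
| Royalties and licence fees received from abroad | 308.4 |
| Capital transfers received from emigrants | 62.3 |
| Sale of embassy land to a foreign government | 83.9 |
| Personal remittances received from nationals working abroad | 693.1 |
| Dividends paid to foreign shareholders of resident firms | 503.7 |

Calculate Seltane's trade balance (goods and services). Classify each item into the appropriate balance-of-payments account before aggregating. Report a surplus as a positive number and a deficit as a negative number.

-1122.9

Goods: -3567.9 - 960.3 + 2461.8 = -2066.4
Services: 308.4 + 635.1 = 943.5
Trade balance = -2066.4 + 943.5 = -1122.9
(Excluded from the trade balance — financial account: borrowing by resident firms from foreign banks 961.2, acquisition of a foreign subsidiary by a resident firm (outward FDI) 1431.3, purchases of foreign government bonds by domestic residents 1440.1, sale of domestic government bonds to non-residents 1654.2; primary income: compensation earned by residents employed abroad 273.6, compensation paid to foreign seasonal workers 92.1, dividends paid to foreign shareholders of resident firms 503.7; capital account: capital transfers received from emigrants 62.3, sale of embassy land to a foreign government 83.9; secondary income: personal remittances received from nationals working abroad 693.1.)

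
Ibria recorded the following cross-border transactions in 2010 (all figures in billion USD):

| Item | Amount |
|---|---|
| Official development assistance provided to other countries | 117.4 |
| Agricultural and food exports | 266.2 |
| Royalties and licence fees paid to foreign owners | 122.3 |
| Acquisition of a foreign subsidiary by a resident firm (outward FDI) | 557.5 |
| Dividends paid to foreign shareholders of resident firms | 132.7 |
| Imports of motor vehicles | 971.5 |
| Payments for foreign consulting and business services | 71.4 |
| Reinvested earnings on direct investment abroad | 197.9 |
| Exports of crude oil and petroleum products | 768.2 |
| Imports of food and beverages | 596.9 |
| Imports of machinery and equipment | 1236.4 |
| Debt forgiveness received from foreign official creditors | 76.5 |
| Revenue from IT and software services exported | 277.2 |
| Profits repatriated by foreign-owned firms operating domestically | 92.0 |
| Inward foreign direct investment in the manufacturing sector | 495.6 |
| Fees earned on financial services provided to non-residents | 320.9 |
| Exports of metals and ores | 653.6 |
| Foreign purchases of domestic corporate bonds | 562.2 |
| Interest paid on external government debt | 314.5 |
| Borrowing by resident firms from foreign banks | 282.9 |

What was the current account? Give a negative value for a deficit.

Goods: 266.2 - 596.9 - 971.5 + 653.6 + 768.2 - 1236.4 = -1116.8
Services: 320.9 - 122.3 - 71.4 + 277.2 = 404.4
Primary income: -314.5 - 92.0 + 197.9 - 132.7 = -341.3
Secondary income: -117.4
Current account = (-1116.8) + 404.4 + (-341.3) + (-117.4) = -1171.1
(Excluded from the current account — financial account: acquisition of a foreign subsidiary by a resident firm (outward FDI) 557.5, inward foreign direct investment in the manufacturing sector 495.6, foreign purchases of domestic corporate bonds 562.2, borrowing by resident firms from foreign banks 282.9; capital account: debt forgiveness received from foreign official creditors 76.5.)

-1171.1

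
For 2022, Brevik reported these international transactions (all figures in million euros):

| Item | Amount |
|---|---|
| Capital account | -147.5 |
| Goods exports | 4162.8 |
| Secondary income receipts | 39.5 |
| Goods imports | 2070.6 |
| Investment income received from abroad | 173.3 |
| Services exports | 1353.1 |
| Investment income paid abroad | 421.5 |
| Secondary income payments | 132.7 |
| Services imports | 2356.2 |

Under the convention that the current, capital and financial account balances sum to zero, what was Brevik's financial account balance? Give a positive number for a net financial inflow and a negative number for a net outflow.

Goods balance = 4162.8 - 2070.6 = 2092.2
Services balance = 1353.1 - 2356.2 = -1003.1
Trade balance (goods + services) = 2092.2 + (-1003.1) = 1089.1
Net primary income = 173.3 - 421.5 = -248.2
Net secondary income = 39.5 - 132.7 = -93.2
Current account = 1089.1 + (-248.2) + (-93.2) = 747.7
Financial account = -(747.7 + (-147.5)) = -600.2

-600.2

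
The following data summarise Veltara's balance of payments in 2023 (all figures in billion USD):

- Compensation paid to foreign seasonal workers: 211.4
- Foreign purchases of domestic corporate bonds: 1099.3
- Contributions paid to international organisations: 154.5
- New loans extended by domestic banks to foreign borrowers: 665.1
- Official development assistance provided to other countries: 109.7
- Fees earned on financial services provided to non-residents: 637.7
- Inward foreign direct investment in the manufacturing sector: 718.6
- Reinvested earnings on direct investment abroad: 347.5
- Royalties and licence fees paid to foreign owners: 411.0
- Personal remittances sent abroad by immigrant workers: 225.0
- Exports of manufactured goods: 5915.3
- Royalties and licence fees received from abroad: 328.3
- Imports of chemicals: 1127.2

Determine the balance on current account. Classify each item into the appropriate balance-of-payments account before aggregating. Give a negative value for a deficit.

Goods: 5915.3 - 1127.2 = 4788.1
Services: -411.0 + 328.3 + 637.7 = 555.0
Primary income: -211.4 + 347.5 = 136.1
Secondary income: -109.7 - 225.0 - 154.5 = -489.2
Current account = 4788.1 + 555.0 + 136.1 + (-489.2) = 4990.0
(Excluded from the current account — financial account: foreign purchases of domestic corporate bonds 1099.3, new loans extended by domestic banks to foreign borrowers 665.1, inward foreign direct investment in the manufacturing sector 718.6.)

4990.0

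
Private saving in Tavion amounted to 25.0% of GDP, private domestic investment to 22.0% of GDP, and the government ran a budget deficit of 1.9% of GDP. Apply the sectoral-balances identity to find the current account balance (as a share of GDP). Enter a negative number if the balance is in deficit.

By the sectoral-balances identity, CA = (S_private - I) + (T - G).
Private balance = 25.0 - 22.0 = 3.0
Government balance (T - G) = -1.9
CA = 3.0 + (-1.9) = 1.1

1.1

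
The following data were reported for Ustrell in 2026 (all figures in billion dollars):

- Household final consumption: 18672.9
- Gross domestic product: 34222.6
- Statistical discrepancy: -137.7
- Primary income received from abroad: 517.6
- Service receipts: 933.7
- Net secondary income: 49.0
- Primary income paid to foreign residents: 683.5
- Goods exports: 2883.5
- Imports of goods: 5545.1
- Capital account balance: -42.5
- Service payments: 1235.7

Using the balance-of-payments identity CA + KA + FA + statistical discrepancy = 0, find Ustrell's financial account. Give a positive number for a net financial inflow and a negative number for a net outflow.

Goods balance = 2883.5 - 5545.1 = -2661.6
Services balance = 933.7 - 1235.7 = -302.0
Trade balance (goods + services) = -2661.6 + (-302.0) = -2963.6
Net primary income = 517.6 - 683.5 = -165.9
Net secondary income = 49.0
Current account = -2963.6 + (-165.9) + 49.0 = -3080.5
Financial account = -(-3080.5 + (-42.5) + (-137.7)) = 3260.7

3260.7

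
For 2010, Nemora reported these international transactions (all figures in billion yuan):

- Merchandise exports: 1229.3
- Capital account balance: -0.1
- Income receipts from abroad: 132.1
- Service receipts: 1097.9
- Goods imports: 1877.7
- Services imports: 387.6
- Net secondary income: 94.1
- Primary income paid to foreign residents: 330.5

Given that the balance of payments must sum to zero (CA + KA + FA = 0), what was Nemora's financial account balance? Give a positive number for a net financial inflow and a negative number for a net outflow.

42.5

Goods balance = 1229.3 - 1877.7 = -648.4
Services balance = 1097.9 - 387.6 = 710.3
Trade balance (goods + services) = -648.4 + 710.3 = 61.9
Net primary income = 132.1 - 330.5 = -198.4
Net secondary income = 94.1
Current account = 61.9 + (-198.4) + 94.1 = -42.4
Financial account = -(-42.4 + (-0.1)) = 42.5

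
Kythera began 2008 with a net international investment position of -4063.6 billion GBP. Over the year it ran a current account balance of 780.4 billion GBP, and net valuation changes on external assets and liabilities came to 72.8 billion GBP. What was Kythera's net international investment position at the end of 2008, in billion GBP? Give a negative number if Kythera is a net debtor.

Change in NIIP = current account + net valuation change = 780.4 + 72.8 = 853.2
End-of-year NIIP = -4063.6 + 853.2 = -3210.4

-3210.4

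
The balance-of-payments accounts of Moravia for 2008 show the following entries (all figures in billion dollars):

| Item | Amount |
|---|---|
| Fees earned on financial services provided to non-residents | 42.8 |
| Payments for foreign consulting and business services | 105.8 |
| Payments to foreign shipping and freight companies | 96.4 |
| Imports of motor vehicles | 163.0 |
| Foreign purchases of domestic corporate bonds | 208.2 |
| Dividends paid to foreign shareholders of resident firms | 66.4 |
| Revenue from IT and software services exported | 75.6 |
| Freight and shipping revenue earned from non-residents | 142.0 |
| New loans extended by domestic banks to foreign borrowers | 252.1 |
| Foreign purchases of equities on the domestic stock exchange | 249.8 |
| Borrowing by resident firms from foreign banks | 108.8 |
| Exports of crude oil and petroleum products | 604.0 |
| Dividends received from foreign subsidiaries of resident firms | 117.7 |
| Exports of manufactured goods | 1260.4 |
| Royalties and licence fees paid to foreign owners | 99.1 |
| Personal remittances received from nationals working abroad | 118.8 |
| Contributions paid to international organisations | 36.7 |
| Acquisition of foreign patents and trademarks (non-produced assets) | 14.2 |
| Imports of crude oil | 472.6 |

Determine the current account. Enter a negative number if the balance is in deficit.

Goods: -472.6 - 163.0 + 604.0 + 1260.4 = 1228.8
Services: -105.8 + 142.0 + 75.6 - 99.1 + 42.8 - 96.4 = -40.9
Primary income: -66.4 + 117.7 = 51.3
Secondary income: -36.7 + 118.8 = 82.1
Current account = 1228.8 + (-40.9) + 51.3 + 82.1 = 1321.3
(Excluded from the current account — financial account: foreign purchases of domestic corporate bonds 208.2, new loans extended by domestic banks to foreign borrowers 252.1, foreign purchases of equities on the domestic stock exchange 249.8, borrowing by resident firms from foreign banks 108.8; capital account: acquisition of foreign patents and trademarks (non-produced assets) 14.2.)

1321.3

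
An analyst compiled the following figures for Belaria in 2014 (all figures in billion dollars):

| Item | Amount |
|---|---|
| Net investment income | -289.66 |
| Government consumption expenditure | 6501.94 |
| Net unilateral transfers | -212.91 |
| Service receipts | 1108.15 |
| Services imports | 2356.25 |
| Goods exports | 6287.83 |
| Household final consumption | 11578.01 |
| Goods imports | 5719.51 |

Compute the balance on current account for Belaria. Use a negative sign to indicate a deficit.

Goods balance = 6287.83 - 5719.51 = 568.32
Services balance = 1108.15 - 2356.25 = -1248.10
Trade balance (goods + services) = 568.32 + (-1248.10) = -679.78
Net primary income = -289.66
Net secondary income = -212.91
Current account = -679.78 + (-289.66) + (-212.91) = -1182.35

-1182.35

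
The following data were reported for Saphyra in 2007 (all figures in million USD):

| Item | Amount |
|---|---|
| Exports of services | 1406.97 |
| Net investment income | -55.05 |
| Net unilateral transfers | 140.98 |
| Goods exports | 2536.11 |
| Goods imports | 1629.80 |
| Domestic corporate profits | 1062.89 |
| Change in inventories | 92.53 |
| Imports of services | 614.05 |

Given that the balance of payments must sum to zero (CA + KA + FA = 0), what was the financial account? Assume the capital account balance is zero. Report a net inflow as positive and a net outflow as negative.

Goods balance = 2536.11 - 1629.80 = 906.31
Services balance = 1406.97 - 614.05 = 792.92
Trade balance (goods + services) = 906.31 + 792.92 = 1699.23
Net primary income = -55.05
Net secondary income = 140.98
Current account = 1699.23 + (-55.05) + 140.98 = 1785.16
Financial account = -(1785.16) = -1785.16

-1785.16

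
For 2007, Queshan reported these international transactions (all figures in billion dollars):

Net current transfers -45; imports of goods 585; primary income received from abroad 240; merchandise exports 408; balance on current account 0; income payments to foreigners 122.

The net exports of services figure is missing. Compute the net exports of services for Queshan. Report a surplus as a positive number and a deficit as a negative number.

104

Current account = goods balance + services balance + net primary income + net secondary income
Sum of the known components = -104
Net exports of services = CA - (known components) = 0 - (-104) = 104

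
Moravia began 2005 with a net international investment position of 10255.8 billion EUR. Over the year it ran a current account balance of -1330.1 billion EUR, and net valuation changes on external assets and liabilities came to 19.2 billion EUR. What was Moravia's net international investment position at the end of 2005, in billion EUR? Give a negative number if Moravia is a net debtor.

8944.9

Change in NIIP = current account + net valuation change = -1330.1 + 19.2 = -1310.9
End-of-year NIIP = 10255.8 + (-1310.9) = 8944.9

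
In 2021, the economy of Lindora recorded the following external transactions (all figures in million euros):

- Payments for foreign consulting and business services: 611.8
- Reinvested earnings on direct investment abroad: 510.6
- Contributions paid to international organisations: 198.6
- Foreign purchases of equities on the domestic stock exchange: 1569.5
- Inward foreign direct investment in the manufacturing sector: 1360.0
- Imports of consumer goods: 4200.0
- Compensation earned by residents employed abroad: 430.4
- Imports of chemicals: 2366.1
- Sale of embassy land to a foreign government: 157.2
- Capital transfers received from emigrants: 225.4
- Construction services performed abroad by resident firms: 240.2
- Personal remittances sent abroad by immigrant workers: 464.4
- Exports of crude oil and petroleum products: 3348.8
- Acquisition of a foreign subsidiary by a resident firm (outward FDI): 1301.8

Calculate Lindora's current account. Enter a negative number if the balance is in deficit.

-3310.9

Goods: 3348.8 - 2366.1 - 4200.0 = -3217.3
Services: -611.8 + 240.2 = -371.6
Primary income: 510.6 + 430.4 = 941.0
Secondary income: -464.4 - 198.6 = -663.0
Current account = (-3217.3) + (-371.6) + 941.0 + (-663.0) = -3310.9
(Excluded from the current account — financial account: foreign purchases of equities on the domestic stock exchange 1569.5, inward foreign direct investment in the manufacturing sector 1360.0, acquisition of a foreign subsidiary by a resident firm (outward FDI) 1301.8; capital account: sale of embassy land to a foreign government 157.2, capital transfers received from emigrants 225.4.)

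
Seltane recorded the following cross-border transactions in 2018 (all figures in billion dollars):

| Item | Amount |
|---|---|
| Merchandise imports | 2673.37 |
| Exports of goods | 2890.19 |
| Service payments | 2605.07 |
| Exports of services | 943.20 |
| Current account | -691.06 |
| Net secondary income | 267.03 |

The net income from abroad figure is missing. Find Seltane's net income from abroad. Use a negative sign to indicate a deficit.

Current account = goods balance + services balance + net primary income + net secondary income
Sum of the known components = -1178.02
Net income from abroad = CA - (known components) = -691.06 - (-1178.02) = 486.96

486.96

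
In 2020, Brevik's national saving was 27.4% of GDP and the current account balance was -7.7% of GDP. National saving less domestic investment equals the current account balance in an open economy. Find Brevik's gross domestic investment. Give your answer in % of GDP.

I = S - CA = 27.4 - (-7.7) = 35.1

35.1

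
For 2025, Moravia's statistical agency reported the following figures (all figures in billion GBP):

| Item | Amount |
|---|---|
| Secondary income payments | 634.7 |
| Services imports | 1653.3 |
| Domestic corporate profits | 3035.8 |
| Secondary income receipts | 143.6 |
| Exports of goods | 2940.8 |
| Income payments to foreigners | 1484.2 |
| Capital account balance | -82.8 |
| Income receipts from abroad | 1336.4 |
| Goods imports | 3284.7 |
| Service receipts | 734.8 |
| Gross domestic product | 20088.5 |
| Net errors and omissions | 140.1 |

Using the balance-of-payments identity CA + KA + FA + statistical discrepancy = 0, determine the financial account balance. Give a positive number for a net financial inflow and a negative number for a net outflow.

1844.0

Goods balance = 2940.8 - 3284.7 = -343.9
Services balance = 734.8 - 1653.3 = -918.5
Trade balance (goods + services) = -343.9 + (-918.5) = -1262.4
Net primary income = 1336.4 - 1484.2 = -147.8
Net secondary income = 143.6 - 634.7 = -491.1
Current account = -1262.4 + (-147.8) + (-491.1) = -1901.3
Financial account = -(-1901.3 + (-82.8) + 140.1) = 1844.0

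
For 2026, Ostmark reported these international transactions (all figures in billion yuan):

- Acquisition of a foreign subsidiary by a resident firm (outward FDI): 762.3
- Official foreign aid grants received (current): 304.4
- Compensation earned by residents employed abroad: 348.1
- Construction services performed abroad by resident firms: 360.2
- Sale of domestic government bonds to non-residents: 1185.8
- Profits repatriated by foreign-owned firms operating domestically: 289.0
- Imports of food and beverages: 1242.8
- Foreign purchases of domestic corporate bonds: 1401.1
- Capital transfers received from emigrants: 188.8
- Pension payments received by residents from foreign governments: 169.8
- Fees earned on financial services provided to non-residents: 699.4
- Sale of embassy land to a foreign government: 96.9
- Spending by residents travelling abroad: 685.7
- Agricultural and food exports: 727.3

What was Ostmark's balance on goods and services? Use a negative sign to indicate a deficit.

Goods: 727.3 - 1242.8 = -515.5
Services: 699.4 - 685.7 + 360.2 = 373.9
Trade balance = -515.5 + 373.9 = -141.6
(Excluded from the trade balance — financial account: acquisition of a foreign subsidiary by a resident firm (outward FDI) 762.3, sale of domestic government bonds to non-residents 1185.8, foreign purchases of domestic corporate bonds 1401.1; secondary income: official foreign aid grants received (current) 304.4, pension payments received by residents from foreign governments 169.8; primary income: compensation earned by residents employed abroad 348.1, profits repatriated by foreign-owned firms operating domestically 289.0; capital account: capital transfers received from emigrants 188.8, sale of embassy land to a foreign government 96.9.)

-141.6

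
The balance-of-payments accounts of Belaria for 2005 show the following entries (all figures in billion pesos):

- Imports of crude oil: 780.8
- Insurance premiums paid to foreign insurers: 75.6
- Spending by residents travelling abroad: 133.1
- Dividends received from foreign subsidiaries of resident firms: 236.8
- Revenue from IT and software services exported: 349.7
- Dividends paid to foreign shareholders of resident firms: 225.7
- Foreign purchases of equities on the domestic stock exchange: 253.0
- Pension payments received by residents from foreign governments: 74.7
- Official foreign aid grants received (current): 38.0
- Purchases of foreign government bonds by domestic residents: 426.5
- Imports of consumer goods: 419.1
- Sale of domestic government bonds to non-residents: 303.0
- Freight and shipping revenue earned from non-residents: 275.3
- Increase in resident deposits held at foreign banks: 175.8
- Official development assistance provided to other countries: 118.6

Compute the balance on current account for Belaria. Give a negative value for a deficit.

Goods: -419.1 - 780.8 = -1199.9
Services: -75.6 - 133.1 + 349.7 + 275.3 = 416.3
Primary income: -225.7 + 236.8 = 11.1
Secondary income: 38.0 + 74.7 - 118.6 = -5.9
Current account = (-1199.9) + 416.3 + 11.1 + (-5.9) = -778.4
(Excluded from the current account — financial account: foreign purchases of equities on the domestic stock exchange 253.0, purchases of foreign government bonds by domestic residents 426.5, sale of domestic government bonds to non-residents 303.0, increase in resident deposits held at foreign banks 175.8.)

-778.4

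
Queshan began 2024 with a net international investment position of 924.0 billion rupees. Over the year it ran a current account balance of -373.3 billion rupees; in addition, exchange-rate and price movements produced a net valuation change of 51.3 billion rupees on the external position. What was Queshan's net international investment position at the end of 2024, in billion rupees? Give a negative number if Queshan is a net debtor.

Change in NIIP = current account + net valuation change = -373.3 + 51.3 = -322.0
End-of-year NIIP = 924.0 + (-322.0) = 602.0

602.0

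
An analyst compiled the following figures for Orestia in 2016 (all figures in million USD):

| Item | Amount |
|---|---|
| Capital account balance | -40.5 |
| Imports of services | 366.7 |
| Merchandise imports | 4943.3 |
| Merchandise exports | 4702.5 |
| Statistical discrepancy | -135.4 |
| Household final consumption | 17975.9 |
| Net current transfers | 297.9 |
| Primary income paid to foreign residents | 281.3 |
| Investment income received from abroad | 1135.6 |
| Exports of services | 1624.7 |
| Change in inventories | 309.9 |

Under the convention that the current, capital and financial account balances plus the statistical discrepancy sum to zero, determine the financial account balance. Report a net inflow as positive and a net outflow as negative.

Goods balance = 4702.5 - 4943.3 = -240.8
Services balance = 1624.7 - 366.7 = 1258.0
Trade balance (goods + services) = -240.8 + 1258.0 = 1017.2
Net primary income = 1135.6 - 281.3 = 854.3
Net secondary income = 297.9
Current account = 1017.2 + 854.3 + 297.9 = 2169.4
Financial account = -(2169.4 + (-40.5) + (-135.4)) = -1993.5

-1993.5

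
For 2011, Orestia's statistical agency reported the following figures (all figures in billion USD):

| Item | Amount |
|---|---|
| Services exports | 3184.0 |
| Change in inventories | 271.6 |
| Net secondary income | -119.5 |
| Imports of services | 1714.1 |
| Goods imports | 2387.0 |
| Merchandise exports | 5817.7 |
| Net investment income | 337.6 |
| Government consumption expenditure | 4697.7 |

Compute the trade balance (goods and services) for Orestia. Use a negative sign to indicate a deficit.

4900.6

Goods balance = 5817.7 - 2387.0 = 3430.7
Services balance = 3184.0 - 1714.1 = 1469.9
Trade balance (goods + services) = 3430.7 + 1469.9 = 4900.6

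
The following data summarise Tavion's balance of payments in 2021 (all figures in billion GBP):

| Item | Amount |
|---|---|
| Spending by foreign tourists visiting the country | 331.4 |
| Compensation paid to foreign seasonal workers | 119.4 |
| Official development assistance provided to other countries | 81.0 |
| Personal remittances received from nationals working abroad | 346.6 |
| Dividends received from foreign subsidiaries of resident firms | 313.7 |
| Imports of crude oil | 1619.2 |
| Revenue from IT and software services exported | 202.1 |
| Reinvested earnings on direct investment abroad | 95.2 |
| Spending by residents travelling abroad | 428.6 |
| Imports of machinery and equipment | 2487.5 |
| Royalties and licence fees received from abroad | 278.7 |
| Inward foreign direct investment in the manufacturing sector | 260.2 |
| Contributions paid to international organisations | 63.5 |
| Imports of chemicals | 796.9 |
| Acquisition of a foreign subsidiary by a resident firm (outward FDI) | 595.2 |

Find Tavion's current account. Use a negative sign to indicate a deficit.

-4028.4

Goods: -796.9 - 2487.5 - 1619.2 = -4903.6
Services: 202.1 + 331.4 - 428.6 + 278.7 = 383.6
Primary income: 95.2 - 119.4 + 313.7 = 289.5
Secondary income: 346.6 - 63.5 - 81.0 = 202.1
Current account = (-4903.6) + 383.6 + 289.5 + 202.1 = -4028.4
(Excluded from the current account — financial account: inward foreign direct investment in the manufacturing sector 260.2, acquisition of a foreign subsidiary by a resident firm (outward FDI) 595.2.)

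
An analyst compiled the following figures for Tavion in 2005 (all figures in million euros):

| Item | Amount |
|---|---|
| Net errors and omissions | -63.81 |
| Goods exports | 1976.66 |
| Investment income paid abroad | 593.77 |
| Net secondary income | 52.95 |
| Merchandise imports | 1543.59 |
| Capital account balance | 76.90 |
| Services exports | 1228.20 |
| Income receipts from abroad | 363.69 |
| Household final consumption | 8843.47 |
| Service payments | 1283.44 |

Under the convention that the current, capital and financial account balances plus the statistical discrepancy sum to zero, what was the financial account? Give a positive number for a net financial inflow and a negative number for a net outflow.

-213.79

Goods balance = 1976.66 - 1543.59 = 433.07
Services balance = 1228.20 - 1283.44 = -55.24
Trade balance (goods + services) = 433.07 + (-55.24) = 377.83
Net primary income = 363.69 - 593.77 = -230.08
Net secondary income = 52.95
Current account = 377.83 + (-230.08) + 52.95 = 200.70
Financial account = -(200.70 + 76.90 + (-63.81)) = -213.79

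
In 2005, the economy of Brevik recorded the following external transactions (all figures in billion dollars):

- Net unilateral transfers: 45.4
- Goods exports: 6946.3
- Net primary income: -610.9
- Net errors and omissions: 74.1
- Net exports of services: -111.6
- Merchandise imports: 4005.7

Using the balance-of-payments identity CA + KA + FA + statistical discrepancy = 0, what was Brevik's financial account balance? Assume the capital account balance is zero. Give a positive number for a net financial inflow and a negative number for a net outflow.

-2337.6

Goods balance = 6946.3 - 4005.7 = 2940.6
Services balance = -111.6
Trade balance (goods + services) = 2940.6 + (-111.6) = 2829.0
Net primary income = -610.9
Net secondary income = 45.4
Current account = 2829.0 + (-610.9) + 45.4 = 2263.5
Financial account = -(2263.5 + 74.1) = -2337.6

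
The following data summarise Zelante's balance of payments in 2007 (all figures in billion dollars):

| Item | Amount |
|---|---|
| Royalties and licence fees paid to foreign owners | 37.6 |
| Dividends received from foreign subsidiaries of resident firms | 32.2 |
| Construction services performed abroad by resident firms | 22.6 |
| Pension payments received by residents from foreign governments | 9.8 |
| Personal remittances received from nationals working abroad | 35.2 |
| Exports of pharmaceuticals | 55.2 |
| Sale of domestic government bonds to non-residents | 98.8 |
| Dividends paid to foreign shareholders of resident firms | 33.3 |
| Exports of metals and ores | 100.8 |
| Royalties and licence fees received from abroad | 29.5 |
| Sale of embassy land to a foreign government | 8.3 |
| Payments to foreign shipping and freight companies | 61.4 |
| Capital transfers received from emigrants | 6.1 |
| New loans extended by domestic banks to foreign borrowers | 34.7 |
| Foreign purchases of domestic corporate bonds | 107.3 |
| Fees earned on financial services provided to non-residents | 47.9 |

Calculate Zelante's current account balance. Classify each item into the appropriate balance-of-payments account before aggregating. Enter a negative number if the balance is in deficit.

200.9

Goods: 55.2 + 100.8 = 156.0
Services: -37.6 + 47.9 - 61.4 + 22.6 + 29.5 = 1.0
Primary income: 32.2 - 33.3 = -1.1
Secondary income: 9.8 + 35.2 = 45.0
Current account = 156.0 + 1.0 + (-1.1) + 45.0 = 200.9
(Excluded from the current account — financial account: sale of domestic government bonds to non-residents 98.8, new loans extended by domestic banks to foreign borrowers 34.7, foreign purchases of domestic corporate bonds 107.3; capital account: sale of embassy land to a foreign government 8.3, capital transfers received from emigrants 6.1.)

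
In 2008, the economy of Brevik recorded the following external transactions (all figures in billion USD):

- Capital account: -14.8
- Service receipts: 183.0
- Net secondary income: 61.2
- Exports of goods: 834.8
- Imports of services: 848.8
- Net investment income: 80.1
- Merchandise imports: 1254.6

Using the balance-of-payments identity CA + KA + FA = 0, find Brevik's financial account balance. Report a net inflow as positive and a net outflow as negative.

Goods balance = 834.8 - 1254.6 = -419.8
Services balance = 183.0 - 848.8 = -665.8
Trade balance (goods + services) = -419.8 + (-665.8) = -1085.6
Net primary income = 80.1
Net secondary income = 61.2
Current account = -1085.6 + 80.1 + 61.2 = -944.3
Financial account = -(-944.3 + (-14.8)) = 959.1

959.1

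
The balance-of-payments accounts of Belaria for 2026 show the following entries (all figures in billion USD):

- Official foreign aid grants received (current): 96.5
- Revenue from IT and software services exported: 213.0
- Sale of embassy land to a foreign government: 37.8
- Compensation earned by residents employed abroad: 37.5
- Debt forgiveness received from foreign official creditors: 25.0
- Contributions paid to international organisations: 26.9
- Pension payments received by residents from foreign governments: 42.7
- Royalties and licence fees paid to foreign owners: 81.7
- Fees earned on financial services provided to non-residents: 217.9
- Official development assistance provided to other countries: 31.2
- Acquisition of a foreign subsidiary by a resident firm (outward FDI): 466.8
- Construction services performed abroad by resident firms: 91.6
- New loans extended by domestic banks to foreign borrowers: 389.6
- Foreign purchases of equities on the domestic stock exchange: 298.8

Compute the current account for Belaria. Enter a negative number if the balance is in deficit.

559.4

Services: 217.9 - 81.7 + 213.0 + 91.6 = 440.8
Primary income: 37.5
Secondary income: 96.5 - 26.9 + 42.7 - 31.2 = 81.1
Current account = 440.8 + 37.5 + 81.1 = 559.4
(Excluded from the current account — capital account: sale of embassy land to a foreign government 37.8, debt forgiveness received from foreign official creditors 25.0; financial account: acquisition of a foreign subsidiary by a resident firm (outward FDI) 466.8, new loans extended by domestic banks to foreign borrowers 389.6, foreign purchases of equities on the domestic stock exchange 298.8.)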